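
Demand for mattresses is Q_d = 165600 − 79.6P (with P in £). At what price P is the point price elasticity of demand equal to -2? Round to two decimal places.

Ed = −79.6P/(165600 − 79.6P). Set this equal to -2:
79.6P = 2·(165600 − 79.6P) ⇒ 79.6P(1 + 2) = 2·165600
P = 2·165600 / (79.6·3) = 1386.9346…

1386.93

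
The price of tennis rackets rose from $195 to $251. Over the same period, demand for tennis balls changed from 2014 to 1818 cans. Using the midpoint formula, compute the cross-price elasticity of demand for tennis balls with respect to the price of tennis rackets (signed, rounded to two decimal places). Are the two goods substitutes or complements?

%ΔQ_{tennis balls} = (1818 − 2014)/avg = -196/1916 = -0.102296…
%ΔP_{tennis rackets} = (251 − 195)/avg = 56/223 = 0.251121…
E_cross = (-196/1916) / (56/223) = -0.4073…
E_cross < 0 ⇒ the goods are complements.

-0.41; complements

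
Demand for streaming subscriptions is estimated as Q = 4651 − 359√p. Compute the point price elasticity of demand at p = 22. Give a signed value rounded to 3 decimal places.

-0.284

dQ/dp = −359/(2√p) = -38.2695. At p = 22, Q = 2967.14.
Ed = (dQ/dp)·(p/Q) = (-38.2695) × (22/2967.14) = -0.28375…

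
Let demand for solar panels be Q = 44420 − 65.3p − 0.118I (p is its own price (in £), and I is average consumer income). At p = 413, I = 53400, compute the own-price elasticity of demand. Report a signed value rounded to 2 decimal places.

At the given values, Q = 44420 − 65.3(413) − 0.118(53400) = 11149.9.
∂Q/∂p = −65.3.
E = (-65.3) × (413/11149.9) = -2.4187…

-2.42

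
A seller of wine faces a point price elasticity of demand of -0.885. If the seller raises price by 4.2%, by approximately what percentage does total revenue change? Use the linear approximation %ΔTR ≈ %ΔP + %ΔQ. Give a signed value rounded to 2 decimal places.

+0.48%

%ΔQ ≈ Ed × %ΔP = (-0.885) × (+4.2%) = -3.7170%
%ΔTR ≈ %ΔP + %ΔQ = (+4.2%) + (-3.7170%) = +0.4830%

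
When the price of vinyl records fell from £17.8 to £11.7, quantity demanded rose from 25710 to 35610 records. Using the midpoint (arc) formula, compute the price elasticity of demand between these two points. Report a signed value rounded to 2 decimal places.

%ΔQ = (35610 − 25710) / [(25710 + 35610)/2] = 9900/30660 = 0.322896…
%ΔP = (11.7 − 17.8) / [(17.8 + 11.7)/2] = -6.1/14.75 = -0.413559…
Arc Ed = %ΔQ / %ΔP = (9900/30660) / (-6.1/14.75) = -0.7807…

-0.78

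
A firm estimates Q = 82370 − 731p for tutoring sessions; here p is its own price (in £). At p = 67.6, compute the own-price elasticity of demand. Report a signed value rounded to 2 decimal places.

-1.50

At the given values, Q = 82370 − 731(67.6) = 32954.4.
∂Q/∂p = −731.
E = (-731) × (67.6/32954.4) = -1.4995…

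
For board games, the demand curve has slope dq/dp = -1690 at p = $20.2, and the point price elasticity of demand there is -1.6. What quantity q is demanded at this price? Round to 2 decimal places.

Ed = (dq/dp)·(p/q) ⇒ q = (dq/dp)·p/Ed = (-1690)·20.2/(-1.6) = 21336.25

21336.25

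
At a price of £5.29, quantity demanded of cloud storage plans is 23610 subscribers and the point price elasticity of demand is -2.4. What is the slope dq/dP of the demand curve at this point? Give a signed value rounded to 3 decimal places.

-10711.531

Ed = (dq/dP)·(P/q) ⇒ dq/dP = Ed·q/P = (-2.4)·23610/5.29 = -10711.53119…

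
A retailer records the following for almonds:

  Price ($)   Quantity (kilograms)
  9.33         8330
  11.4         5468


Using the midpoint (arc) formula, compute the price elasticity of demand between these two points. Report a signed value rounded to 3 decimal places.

%ΔQ = (5468 − 8330) / [(8330 + 5468)/2] = -2862/6899 = -0.414842…
%ΔP = (11.4 − 9.33) / [(9.33 + 11.4)/2] = 2.07/10.365 = 0.199710…
Arc Ed = %ΔQ / %ΔP = (-2862/6899) / (2.07/10.365) = -2.07721…

-2.077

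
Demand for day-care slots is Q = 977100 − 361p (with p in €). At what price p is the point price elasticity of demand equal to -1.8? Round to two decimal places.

1739.99

Ed = −361p/(977100 − 361p). Set this equal to -1.8:
361p = 1.8·(977100 − 361p) ⇒ 361p(1 + 1.8) = 1.8·977100
p = 1.8·977100 / (361·2.8) = 1739.9881…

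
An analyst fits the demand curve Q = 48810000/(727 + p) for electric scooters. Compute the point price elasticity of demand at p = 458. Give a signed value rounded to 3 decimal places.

-0.386

dQ/dp = −48810000/(727 + p)² = -34.7594. At p = 458, Q = 41189.9.
Ed = (dQ/dp)·(p/Q) = (-34.7594) × (458/41189.9) = -0.38649…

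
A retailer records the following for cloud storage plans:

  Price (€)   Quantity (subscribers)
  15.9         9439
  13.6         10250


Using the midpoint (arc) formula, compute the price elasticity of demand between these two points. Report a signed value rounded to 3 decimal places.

%ΔQ = (10250 − 9439) / [(9439 + 10250)/2] = 811/9844.5 = 0.082381…
%ΔP = (13.6 − 15.9) / [(15.9 + 13.6)/2] = -2.3/14.75 = -0.155932…
Arc Ed = %ΔQ / %ΔP = (811/9844.5) / (-2.3/14.75) = -0.52831…

-0.528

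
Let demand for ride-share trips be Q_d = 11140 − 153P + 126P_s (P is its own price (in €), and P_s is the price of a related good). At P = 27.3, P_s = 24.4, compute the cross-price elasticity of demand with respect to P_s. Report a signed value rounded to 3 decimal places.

0.306

At the given values, Q_d = 11140 − 153(27.3) + 126(24.4) = 10037.5.
∂Q_d/∂P_s = 126.
E = (126) × (24.4/10037.5) = 0.30629…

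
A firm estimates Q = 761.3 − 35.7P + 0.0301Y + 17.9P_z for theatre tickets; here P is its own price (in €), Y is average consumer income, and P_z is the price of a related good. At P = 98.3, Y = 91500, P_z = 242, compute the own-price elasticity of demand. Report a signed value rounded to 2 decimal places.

-0.81

At the given values, Q = 761.3 − 35.7(98.3) + 0.0301(91500) + 17.9(242) = 4337.94.
∂Q/∂P = −35.7.
E = (-35.7) × (98.3/4337.94) = -0.8089…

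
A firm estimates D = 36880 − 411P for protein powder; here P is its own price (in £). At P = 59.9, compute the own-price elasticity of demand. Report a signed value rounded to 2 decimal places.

-2.01

At the given values, D = 36880 − 411(59.9) = 12261.1.
∂D/∂P = −411.
E = (-411) × (59.9/12261.1) = -2.0078…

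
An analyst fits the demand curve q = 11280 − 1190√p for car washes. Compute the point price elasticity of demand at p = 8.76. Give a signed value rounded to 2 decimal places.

-0.23

dq/dp = −1190/(2√p) = -201.032. At p = 8.76, q = 7757.92.
Ed = (dq/dp)·(p/q) = (-201.032) × (8.76/7757.92) = -0.2269…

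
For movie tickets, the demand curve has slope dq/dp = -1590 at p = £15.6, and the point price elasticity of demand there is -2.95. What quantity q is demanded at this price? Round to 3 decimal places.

8408.136

Ed = (dq/dp)·(p/q) ⇒ q = (dq/dp)·p/Ed = (-1590)·15.6/(-2.95) = 8408.13559…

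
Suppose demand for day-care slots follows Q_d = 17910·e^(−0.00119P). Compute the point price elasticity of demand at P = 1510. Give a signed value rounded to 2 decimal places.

dQ_d/dP = −0.00119·Q_d = -3.53394. At P = 1510, Q_d = 2969.69.
Ed = (dQ_d/dP)·(P/Q_d) = (-3.53394) × (1510/2969.69) = -1.7969

-1.80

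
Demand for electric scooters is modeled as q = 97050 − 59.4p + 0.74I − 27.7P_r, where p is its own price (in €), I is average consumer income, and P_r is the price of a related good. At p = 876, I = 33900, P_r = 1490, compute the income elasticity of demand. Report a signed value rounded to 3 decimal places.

At the given values, q = 97050 − 59.4(876) + 0.74(33900) − 27.7(1490) = 28828.6.
∂q/∂I = 0.74.
E = (0.74) × (33900/28828.6) = 0.87017…

0.870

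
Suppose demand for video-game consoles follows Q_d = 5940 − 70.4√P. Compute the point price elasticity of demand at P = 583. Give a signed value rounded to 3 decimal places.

dQ_d/dP = −70.4/(2√P) = -1.45784. At P = 583, Q_d = 4240.16.
Ed = (dQ_d/dP)·(P/Q_d) = (-1.45784) × (583/4240.16) = -0.20044…

-0.200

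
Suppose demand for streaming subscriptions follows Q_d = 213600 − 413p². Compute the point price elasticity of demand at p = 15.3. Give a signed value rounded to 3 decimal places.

-1.654

dQ_d/dp = −2·413·p = -12637.8. At p = 15.3, Q_d = 116920.83.
Ed = (dQ_d/dp)·(p/Q_d) = (-12637.8) × (15.3/116920.83) = -1.65375…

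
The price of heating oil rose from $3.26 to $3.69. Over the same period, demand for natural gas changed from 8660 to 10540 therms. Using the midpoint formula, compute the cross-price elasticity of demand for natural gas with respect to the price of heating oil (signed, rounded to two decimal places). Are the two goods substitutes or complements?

1.58; substitutes

%ΔQ_{natural gas} = (10540 − 8660)/avg = 1880/9600 = 0.195833…
%ΔP_{heating oil} = (3.69 − 3.26)/avg = 0.43/3.475 = 0.123741…
E_cross = (1880/9600) / (0.43/3.475) = 1.5826…
E_cross > 0 ⇒ the goods are substitutes.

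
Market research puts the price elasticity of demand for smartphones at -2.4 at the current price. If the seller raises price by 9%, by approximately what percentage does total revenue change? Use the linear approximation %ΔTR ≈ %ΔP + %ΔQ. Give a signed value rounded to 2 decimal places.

%ΔQ ≈ Ed × %ΔP = (-2.4) × (+9%) = -21.6000%
%ΔTR ≈ %ΔP + %ΔQ = (+9%) + (-21.6000%) = -12.6000%

-12.60%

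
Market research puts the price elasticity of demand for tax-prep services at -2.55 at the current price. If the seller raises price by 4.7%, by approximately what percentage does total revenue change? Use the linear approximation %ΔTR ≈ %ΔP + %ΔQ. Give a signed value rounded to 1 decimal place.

%ΔQ ≈ Ed × %ΔP = (-2.55) × (+4.7%) = -11.9850%
%ΔTR ≈ %ΔP + %ΔQ = (+4.7%) + (-11.9850%) = -7.2850%

-7.3%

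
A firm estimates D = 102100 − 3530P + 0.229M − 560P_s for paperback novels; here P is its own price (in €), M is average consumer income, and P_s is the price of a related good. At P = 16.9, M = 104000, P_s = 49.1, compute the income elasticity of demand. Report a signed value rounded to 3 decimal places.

At the given values, D = 102100 − 3530(16.9) + 0.229(104000) − 560(49.1) = 38763.
∂D/∂M = 0.229.
E = (0.229) × (104000/38763) = 0.61440…

0.614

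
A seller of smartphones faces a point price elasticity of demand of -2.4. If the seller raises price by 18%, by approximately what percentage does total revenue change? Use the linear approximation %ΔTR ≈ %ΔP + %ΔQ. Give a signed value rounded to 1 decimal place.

%ΔQ ≈ Ed × %ΔP = (-2.4) × (+18%) = -43.2000%
%ΔTR ≈ %ΔP + %ΔQ = (+18%) + (-43.2000%) = -25.2000%

-25.2%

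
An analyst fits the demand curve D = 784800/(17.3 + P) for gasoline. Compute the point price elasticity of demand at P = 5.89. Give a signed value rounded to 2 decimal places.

dD/dP = −784800/(17.3 + P)² = -1459.34. At P = 5.89, D = 33842.2.
Ed = (dD/dP)·(P/D) = (-1459.34) × (5.89/33842.2) = -0.2539…

-0.25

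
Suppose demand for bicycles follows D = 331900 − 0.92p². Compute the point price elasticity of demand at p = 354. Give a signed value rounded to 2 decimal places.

dD/dp = −2·0.92·p = -651.36. At p = 354, D = 216609.28.
Ed = (dD/dp)·(p/D) = (-651.36) × (354/216609.28) = -1.0645…

-1.06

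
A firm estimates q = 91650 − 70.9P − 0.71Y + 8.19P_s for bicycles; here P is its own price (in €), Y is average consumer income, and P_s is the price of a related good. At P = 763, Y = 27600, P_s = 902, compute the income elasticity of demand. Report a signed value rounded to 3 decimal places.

At the given values, q = 91650 − 70.9(763) − 0.71(27600) + 8.19(902) = 25344.68.
∂q/∂Y = -0.71.
E = (-0.71) × (27600/25344.68) = -0.77318…

-0.773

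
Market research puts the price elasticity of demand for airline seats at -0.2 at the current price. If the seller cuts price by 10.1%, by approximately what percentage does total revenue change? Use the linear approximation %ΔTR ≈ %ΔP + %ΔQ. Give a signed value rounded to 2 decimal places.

-8.08%

%ΔQ ≈ Ed × %ΔP = (-0.2) × (-10.1%) = +2.0200%
%ΔTR ≈ %ΔP + %ΔQ = (-10.1%) + (+2.0200%) = -8.0800%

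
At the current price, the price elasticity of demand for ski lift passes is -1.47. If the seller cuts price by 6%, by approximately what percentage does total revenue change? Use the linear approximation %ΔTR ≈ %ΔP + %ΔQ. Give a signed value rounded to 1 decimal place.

+2.8%

%ΔQ ≈ Ed × %ΔP = (-1.47) × (-6%) = +8.8200%
%ΔTR ≈ %ΔP + %ΔQ = (-6%) + (+8.8200%) = +2.8200%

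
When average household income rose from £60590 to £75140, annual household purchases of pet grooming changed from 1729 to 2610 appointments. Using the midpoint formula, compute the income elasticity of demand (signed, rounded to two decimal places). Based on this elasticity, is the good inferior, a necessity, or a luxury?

1.89; luxury

%ΔQ = (2610 − 1729)/[( 1729 + 2610)/2] = 881/2169.5 = 0.406084…
%ΔIncome = (75140 − 60590)/[( 60590 + 75140)/2] = 14550/67865 = 0.214396…
E_income = (881/2169.5) / (14550/67865) = 1.8940…
E_income > 1 ⇒ normal good, luxury.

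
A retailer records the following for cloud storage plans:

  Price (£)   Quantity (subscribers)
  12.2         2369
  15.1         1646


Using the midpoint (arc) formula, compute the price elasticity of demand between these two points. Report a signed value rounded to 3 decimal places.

-1.695

%ΔQ = (1646 − 2369) / [(2369 + 1646)/2] = -723/2007.5 = -0.360149…
%ΔP = (15.1 − 12.2) / [(12.2 + 15.1)/2] = 2.9/13.65 = 0.212454…
Arc Ed = %ΔQ / %ΔP = (-723/2007.5) / (2.9/13.65) = -1.69518…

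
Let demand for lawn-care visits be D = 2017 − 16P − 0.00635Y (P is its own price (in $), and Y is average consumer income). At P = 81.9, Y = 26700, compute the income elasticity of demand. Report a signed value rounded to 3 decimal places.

-0.316

At the given values, D = 2017 − 16(81.9) − 0.00635(26700) = 537.055.
∂D/∂Y = -0.00635.
E = (-0.00635) × (26700/537.055) = -0.31569…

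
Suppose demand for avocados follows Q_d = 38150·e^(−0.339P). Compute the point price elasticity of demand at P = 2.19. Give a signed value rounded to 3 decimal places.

dQ_d/dP = −0.339·Q_d = -6155.59. At P = 2.19, Q_d = 18158.1.
Ed = (dQ_d/dP)·(P/Q_d) = (-6155.59) × (2.19/18158.1) = -0.74241

-0.742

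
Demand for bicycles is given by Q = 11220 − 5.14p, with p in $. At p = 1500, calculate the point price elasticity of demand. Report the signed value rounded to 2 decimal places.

-2.20

dQ/dp = −5.14. At p = 1500, Q = 11220 − 5.14(1500) = 3510.
Ed = (dQ/dp)·(p/Q) = −5.14 × (1500/3510) = -2.1965…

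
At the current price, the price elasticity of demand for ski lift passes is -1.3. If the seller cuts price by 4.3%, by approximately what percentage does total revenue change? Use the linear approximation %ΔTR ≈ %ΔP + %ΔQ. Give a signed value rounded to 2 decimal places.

+1.29%

%ΔQ ≈ Ed × %ΔP = (-1.3) × (-4.3%) = +5.5900%
%ΔTR ≈ %ΔP + %ΔQ = (-4.3%) + (+5.5900%) = +1.2900%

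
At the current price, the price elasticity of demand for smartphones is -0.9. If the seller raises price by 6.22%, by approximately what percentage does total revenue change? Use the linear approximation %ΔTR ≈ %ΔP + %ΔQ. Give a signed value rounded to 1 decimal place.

%ΔQ ≈ Ed × %ΔP = (-0.9) × (+6.22%) = -5.5980%
%ΔTR ≈ %ΔP + %ΔQ = (+6.22%) + (-5.5980%) = +0.6220%

+0.6%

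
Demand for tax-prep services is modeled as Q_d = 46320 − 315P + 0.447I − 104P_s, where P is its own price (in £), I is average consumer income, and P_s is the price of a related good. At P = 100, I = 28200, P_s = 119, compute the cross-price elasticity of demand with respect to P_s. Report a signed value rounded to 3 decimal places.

At the given values, Q_d = 46320 − 315(100) + 0.447(28200) − 104(119) = 15049.4.
∂Q_d/∂P_s = -104.
E = (-104) × (119/15049.4) = -0.82235…

-0.822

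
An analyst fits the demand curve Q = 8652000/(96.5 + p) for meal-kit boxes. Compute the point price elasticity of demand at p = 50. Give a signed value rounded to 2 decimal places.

dQ/dp = −8652000/(96.5 + p)² = -403.126. At p = 50, Q = 59058.
Ed = (dQ/dp)·(p/Q) = (-403.126) × (50/59058) = -0.3412…

-0.34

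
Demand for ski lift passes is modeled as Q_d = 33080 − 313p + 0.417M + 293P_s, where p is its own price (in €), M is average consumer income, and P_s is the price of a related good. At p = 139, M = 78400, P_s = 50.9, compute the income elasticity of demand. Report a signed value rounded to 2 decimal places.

At the given values, Q_d = 33080 − 313(139) + 0.417(78400) + 293(50.9) = 37179.5.
∂Q_d/∂M = 0.417.
E = (0.417) × (78400/37179.5) = 0.8793…

0.88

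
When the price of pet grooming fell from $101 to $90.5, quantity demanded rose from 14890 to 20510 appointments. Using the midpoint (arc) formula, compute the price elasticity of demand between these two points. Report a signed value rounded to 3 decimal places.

-2.895

%ΔQ = (20510 − 14890) / [(14890 + 20510)/2] = 5620/17700 = 0.317514…
%ΔP = (90.5 − 101) / [(101 + 90.5)/2] = -10.5/95.75 = -0.109660…
Arc Ed = %ΔQ / %ΔP = (5620/17700) / (-10.5/95.75) = -2.89542…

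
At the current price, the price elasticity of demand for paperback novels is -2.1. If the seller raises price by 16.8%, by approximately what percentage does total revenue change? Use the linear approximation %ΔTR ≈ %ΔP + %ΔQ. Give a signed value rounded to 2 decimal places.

-18.48%

%ΔQ ≈ Ed × %ΔP = (-2.1) × (+16.8%) = -35.2800%
%ΔTR ≈ %ΔP + %ΔQ = (+16.8%) + (-35.2800%) = -18.4800%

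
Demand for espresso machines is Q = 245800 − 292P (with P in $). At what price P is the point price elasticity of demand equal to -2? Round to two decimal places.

Ed = −292P/(245800 − 292P). Set this equal to -2:
292P = 2·(245800 − 292P) ⇒ 292P(1 + 2) = 2·245800
P = 2·245800 / (292·3) = 561.1872…

561.19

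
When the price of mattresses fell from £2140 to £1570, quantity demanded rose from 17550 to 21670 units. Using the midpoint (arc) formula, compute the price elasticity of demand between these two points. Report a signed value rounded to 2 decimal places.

%ΔQ = (21670 − 17550) / [(17550 + 21670)/2] = 4120/19610 = 0.210096…
%ΔP = (1570 − 2140) / [(2140 + 1570)/2] = -570/1855 = -0.307277…
Arc Ed = %ΔQ / %ΔP = (4120/19610) / (-570/1855) = -0.6837…

-0.68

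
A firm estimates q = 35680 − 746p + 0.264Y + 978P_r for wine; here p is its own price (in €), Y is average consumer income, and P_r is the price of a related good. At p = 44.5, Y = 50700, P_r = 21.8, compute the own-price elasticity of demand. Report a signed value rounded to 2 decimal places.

At the given values, q = 35680 − 746(44.5) + 0.264(50700) + 978(21.8) = 37188.2.
∂q/∂p = −746.
E = (-746) × (44.5/37188.2) = -0.8926…

-0.89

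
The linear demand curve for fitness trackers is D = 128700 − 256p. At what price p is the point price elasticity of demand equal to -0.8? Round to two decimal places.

223.44

Ed = −256p/(128700 − 256p). Set this equal to -0.8:
256p = 0.8·(128700 − 256p) ⇒ 256p(1 + 0.8) = 0.8·128700
p = 0.8·128700 / (256·1.8) = 223.4375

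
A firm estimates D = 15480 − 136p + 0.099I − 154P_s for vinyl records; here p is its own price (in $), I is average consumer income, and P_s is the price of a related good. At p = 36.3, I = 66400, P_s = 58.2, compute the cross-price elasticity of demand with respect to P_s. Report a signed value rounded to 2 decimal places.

At the given values, D = 15480 − 136(36.3) + 0.099(66400) − 154(58.2) = 8154.
∂D/∂P_s = -154.
E = (-154) × (58.2/8154) = -1.0991…

-1.10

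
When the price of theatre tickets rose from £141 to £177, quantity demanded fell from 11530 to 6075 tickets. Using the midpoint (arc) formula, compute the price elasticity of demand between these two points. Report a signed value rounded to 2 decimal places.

%ΔQ = (6075 − 11530) / [(11530 + 6075)/2] = -5455/8802.5 = -0.619710…
%ΔP = (177 − 141) / [(141 + 177)/2] = 36/159 = 0.226415…
Arc Ed = %ΔQ / %ΔP = (-5455/8802.5) / (36/159) = -2.7370…

-2.74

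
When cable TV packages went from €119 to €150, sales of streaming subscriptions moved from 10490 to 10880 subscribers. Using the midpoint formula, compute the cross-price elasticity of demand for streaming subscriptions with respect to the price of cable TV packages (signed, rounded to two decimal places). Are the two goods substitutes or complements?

%ΔQ_{streaming subscriptions} = (10880 − 10490)/avg = 390/10685 = 0.036499…
%ΔP_{cable TV packages} = (150 − 119)/avg = 31/134.5 = 0.230483…
E_cross = (390/10685) / (31/134.5) = 0.1583…
E_cross > 0 ⇒ the goods are substitutes.

0.16; substitutes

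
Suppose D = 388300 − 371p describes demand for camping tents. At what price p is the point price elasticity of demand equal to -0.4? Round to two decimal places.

299.04

Ed = −371p/(388300 − 371p). Set this equal to -0.4:
371p = 0.4·(388300 − 371p) ⇒ 371p(1 + 0.4) = 0.4·388300
p = 0.4·388300 / (371·1.4) = 299.0373…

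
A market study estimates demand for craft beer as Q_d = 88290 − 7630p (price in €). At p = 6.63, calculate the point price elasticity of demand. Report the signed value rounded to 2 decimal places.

-1.34

dQ_d/dp = −7630. At p = 6.63, Q_d = 88290 − 7630(6.63) = 37703.1.
Ed = (dQ_d/dp)·(p/Q_d) = −7630 × (6.63/37703.1) = -1.3417…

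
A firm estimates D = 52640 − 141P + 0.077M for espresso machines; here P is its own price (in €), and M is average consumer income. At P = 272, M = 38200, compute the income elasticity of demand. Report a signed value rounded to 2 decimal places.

0.17

At the given values, D = 52640 − 141(272) + 0.077(38200) = 17229.4.
∂D/∂M = 0.077.
E = (0.077) × (38200/17229.4) = 0.1707…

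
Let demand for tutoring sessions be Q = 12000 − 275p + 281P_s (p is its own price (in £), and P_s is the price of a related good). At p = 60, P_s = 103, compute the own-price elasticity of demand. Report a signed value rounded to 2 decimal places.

-0.68

At the given values, Q = 12000 − 275(60) + 281(103) = 24443.
∂Q/∂p = −275.
E = (-275) × (60/24443) = -0.6750…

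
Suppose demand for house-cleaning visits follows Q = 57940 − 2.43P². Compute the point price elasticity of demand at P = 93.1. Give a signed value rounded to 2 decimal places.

dQ/dP = −2·2.43·P = -452.466. At P = 93.1, Q = 36877.7077.
Ed = (dQ/dP)·(P/Q) = (-452.466) × (93.1/36877.7077) = -1.1422…

-1.14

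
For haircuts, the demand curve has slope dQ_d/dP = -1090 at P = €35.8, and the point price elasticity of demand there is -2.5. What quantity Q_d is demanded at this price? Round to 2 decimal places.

15608.80

Ed = (dQ_d/dP)·(P/Q_d) ⇒ Q_d = (dQ_d/dP)·P/Ed = (-1090)·35.8/(-2.5) = 15608.8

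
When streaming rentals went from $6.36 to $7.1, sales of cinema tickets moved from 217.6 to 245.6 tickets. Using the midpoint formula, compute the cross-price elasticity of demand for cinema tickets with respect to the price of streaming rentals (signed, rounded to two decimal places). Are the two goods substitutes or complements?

%ΔQ_{cinema tickets} = (245.6 − 217.6)/avg = 28/231.6 = 0.120898…
%ΔP_{streaming rentals} = (7.1 − 6.36)/avg = 0.74/6.73 = 0.109955…
E_cross = (28/231.6) / (0.74/6.73) = 1.0995…
E_cross > 0 ⇒ the goods are substitutes.

1.10; substitutes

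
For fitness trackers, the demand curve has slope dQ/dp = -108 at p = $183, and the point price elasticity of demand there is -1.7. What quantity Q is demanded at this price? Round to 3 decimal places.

11625.882

Ed = (dQ/dp)·(p/Q) ⇒ Q = (dQ/dp)·p/Ed = (-108)·183/(-1.7) = 11625.88235…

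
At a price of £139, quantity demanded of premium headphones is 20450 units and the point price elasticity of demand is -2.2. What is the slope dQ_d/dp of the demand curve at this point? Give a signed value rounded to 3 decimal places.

Ed = (dQ_d/dp)·(p/Q_d) ⇒ dQ_d/dp = Ed·Q_d/p = (-2.2)·20450/139 = -323.66906…

-323.669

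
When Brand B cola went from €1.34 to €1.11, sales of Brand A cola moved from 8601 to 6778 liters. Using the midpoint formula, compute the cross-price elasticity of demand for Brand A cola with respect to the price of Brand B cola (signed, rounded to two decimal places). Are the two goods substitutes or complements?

%ΔQ_{Brand A cola} = (6778 − 8601)/avg = -1823/7689.5 = -0.237076…
%ΔP_{Brand B cola} = (1.11 − 1.34)/avg = -0.23/1.225 = -0.187755…
E_cross = (-1823/7689.5) / (-0.23/1.225) = 1.2626…
E_cross > 0 ⇒ the goods are substitutes.

1.26; substitutes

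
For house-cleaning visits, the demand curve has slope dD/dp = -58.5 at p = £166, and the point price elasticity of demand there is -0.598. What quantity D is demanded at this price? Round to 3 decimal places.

Ed = (dD/dp)·(p/D) ⇒ D = (dD/dp)·p/Ed = (-58.5)·166/(-0.598) = 16239.13043…

16239.130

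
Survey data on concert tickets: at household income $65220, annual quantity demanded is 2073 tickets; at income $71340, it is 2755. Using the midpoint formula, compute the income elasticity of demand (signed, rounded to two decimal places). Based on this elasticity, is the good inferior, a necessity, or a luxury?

3.15; luxury

%ΔQ = (2755 − 2073)/[( 2073 + 2755)/2] = 682/2414 = 0.282518…
%ΔIncome = (71340 − 65220)/[( 65220 + 71340)/2] = 6120/68280 = 0.089630…
E_income = (682/2414) / (6120/68280) = 3.1520…
E_income > 1 ⇒ normal good, luxury.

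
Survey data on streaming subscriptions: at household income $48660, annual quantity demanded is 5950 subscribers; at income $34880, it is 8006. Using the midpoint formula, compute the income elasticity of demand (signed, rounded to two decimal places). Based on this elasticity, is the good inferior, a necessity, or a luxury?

%ΔQ = (8006 − 5950)/[( 5950 + 8006)/2] = 2056/6978 = 0.294640…
%ΔIncome = (34880 − 48660)/[( 48660 + 34880)/2] = -13780/41770 = -0.329901…
E_income = (2056/6978) / (-13780/41770) = -0.8931…
E_income < 0 ⇒ inferior good.

-0.89; inferior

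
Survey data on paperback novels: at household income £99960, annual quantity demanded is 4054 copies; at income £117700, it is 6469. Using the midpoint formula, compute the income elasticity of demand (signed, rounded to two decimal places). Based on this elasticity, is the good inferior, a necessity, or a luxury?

%ΔQ = (6469 − 4054)/[( 4054 + 6469)/2] = 2415/5261.5 = 0.458994…
%ΔIncome = (117700 − 99960)/[( 99960 + 117700)/2] = 17740/108830 = 0.163006…
E_income = (2415/5261.5) / (17740/108830) = 2.8158…
E_income > 1 ⇒ normal good, luxury.

2.82; luxury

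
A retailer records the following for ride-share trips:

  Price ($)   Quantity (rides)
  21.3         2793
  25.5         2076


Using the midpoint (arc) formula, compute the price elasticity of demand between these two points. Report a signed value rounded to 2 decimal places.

-1.64

%ΔQ = (2076 − 2793) / [(2793 + 2076)/2] = -717/2434.5 = -0.294516…
%ΔP = (25.5 − 21.3) / [(21.3 + 25.5)/2] = 4.2/23.4 = 0.179487…
Arc Ed = %ΔQ / %ΔP = (-717/2434.5) / (4.2/23.4) = -1.6408…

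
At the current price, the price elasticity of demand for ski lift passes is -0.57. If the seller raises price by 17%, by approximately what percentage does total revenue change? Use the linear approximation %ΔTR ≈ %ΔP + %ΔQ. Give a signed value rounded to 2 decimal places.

+7.31%

%ΔQ ≈ Ed × %ΔP = (-0.57) × (+17%) = -9.6900%
%ΔTR ≈ %ΔP + %ΔQ = (+17%) + (-9.6900%) = +7.3100%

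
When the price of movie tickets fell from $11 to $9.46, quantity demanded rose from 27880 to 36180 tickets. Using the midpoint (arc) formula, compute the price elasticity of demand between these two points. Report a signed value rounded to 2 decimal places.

-1.72

%ΔQ = (36180 − 27880) / [(27880 + 36180)/2] = 8300/32030 = 0.259132…
%ΔP = (9.46 − 11) / [(11 + 9.46)/2] = -1.54/10.23 = -0.150537…
Arc Ed = %ΔQ / %ΔP = (8300/32030) / (-1.54/10.23) = -1.7213…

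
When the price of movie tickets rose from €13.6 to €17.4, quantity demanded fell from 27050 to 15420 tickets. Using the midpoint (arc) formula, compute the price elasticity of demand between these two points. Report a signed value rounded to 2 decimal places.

%ΔQ = (15420 − 27050) / [(27050 + 15420)/2] = -11630/21235 = -0.547680…
%ΔP = (17.4 − 13.6) / [(13.6 + 17.4)/2] = 3.8/15.5 = 0.245161…
Arc Ed = %ΔQ / %ΔP = (-11630/21235) / (3.8/15.5) = -2.2339…

-2.23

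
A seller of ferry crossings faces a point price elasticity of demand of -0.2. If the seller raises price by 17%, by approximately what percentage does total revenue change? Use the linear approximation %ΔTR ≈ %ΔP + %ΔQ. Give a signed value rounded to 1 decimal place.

%ΔQ ≈ Ed × %ΔP = (-0.2) × (+17%) = -3.4000%
%ΔTR ≈ %ΔP + %ΔQ = (+17%) + (-3.4000%) = +13.6000%

+13.6%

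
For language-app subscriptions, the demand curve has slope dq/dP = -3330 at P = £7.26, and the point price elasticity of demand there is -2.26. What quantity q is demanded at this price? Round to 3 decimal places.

10697.257

Ed = (dq/dP)·(P/q) ⇒ q = (dq/dP)·P/Ed = (-3330)·7.26/(-2.26) = 10697.25663…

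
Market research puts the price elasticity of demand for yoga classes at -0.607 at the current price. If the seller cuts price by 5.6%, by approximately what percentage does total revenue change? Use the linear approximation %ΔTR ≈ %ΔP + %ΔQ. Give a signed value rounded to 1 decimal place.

-2.2%

%ΔQ ≈ Ed × %ΔP = (-0.607) × (-5.6%) = +3.3992%
%ΔTR ≈ %ΔP + %ΔQ = (-5.6%) + (+3.3992%) = -2.2008%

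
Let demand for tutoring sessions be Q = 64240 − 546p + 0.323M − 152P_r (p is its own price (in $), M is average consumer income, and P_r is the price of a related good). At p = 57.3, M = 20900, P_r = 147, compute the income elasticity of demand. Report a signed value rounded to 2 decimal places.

At the given values, Q = 64240 − 546(57.3) + 0.323(20900) − 152(147) = 17360.9.
∂Q/∂M = 0.323.
E = (0.323) × (20900/17360.9) = 0.3888…

0.39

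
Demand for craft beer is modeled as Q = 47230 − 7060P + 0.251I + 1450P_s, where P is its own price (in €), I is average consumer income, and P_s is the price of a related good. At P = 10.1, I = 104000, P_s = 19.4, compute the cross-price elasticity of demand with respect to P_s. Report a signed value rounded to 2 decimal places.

0.93

At the given values, Q = 47230 − 7060(10.1) + 0.251(104000) + 1450(19.4) = 30158.
∂Q/∂P_s = 1450.
E = (1450) × (19.4/30158) = 0.9327…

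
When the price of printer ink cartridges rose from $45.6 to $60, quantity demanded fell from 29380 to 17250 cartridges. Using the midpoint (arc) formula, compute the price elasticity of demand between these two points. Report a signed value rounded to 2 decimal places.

-1.91

%ΔQ = (17250 − 29380) / [(29380 + 17250)/2] = -12130/23315 = -0.520265…
%ΔP = (60 − 45.6) / [(45.6 + 60)/2] = 14.4/52.8 = 0.272727…
Arc Ed = %ΔQ / %ΔP = (-12130/23315) / (14.4/52.8) = -1.9076…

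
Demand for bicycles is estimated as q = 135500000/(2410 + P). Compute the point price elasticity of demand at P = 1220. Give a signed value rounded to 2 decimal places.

-0.34

dq/dP = −135500000/(2410 + P)² = -10.2831. At P = 1220, q = 37327.8.
Ed = (dq/dP)·(P/q) = (-10.2831) × (1220/37327.8) = -0.3360…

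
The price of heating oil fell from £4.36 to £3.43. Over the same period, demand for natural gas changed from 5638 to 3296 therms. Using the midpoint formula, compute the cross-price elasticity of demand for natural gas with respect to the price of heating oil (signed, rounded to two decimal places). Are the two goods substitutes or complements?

%ΔQ_{natural gas} = (3296 − 5638)/avg = -2342/4467 = -0.524289…
%ΔP_{heating oil} = (3.43 − 4.36)/avg = -0.93/3.895 = -0.238767…
E_cross = (-2342/4467) / (-0.93/3.895) = 2.1958…
E_cross > 0 ⇒ the goods are substitutes.

2.20; substitutes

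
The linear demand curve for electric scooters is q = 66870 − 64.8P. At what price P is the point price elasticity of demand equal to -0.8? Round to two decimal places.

458.64

Ed = −64.8P/(66870 − 64.8P). Set this equal to -0.8:
64.8P = 0.8·(66870 − 64.8P) ⇒ 64.8P(1 + 0.8) = 0.8·66870
P = 0.8·66870 / (64.8·1.8) = 458.6419…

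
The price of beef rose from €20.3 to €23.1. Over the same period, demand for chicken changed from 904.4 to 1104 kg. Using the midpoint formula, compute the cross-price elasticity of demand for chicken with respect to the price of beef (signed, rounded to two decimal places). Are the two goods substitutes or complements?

%ΔQ_{chicken} = (1104 − 904.4)/avg = 199.6/1004.2 = 0.198765…
%ΔP_{beef} = (23.1 − 20.3)/avg = 2.8/21.7 = 0.129032…
E_cross = (199.6/1004.2) / (2.8/21.7) = 1.5404…
E_cross > 0 ⇒ the goods are substitutes.

1.54; substitutes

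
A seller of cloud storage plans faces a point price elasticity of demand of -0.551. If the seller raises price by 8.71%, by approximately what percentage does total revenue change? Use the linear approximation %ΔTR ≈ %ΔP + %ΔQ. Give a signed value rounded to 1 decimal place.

+3.9%

%ΔQ ≈ Ed × %ΔP = (-0.551) × (+8.71%) = -4.7992%
%ΔTR ≈ %ΔP + %ΔQ = (+8.71%) + (-4.7992%) = +3.9108%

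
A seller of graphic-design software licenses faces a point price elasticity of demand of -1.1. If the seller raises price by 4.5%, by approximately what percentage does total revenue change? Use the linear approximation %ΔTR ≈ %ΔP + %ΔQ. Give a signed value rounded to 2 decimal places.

%ΔQ ≈ Ed × %ΔP = (-1.1) × (+4.5%) = -4.9500%
%ΔTR ≈ %ΔP + %ΔQ = (+4.5%) + (-4.9500%) = -0.4500%

-0.45%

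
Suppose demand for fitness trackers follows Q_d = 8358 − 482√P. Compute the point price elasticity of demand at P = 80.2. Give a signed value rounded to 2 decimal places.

dQ_d/dP = −482/(2√P) = -26.911. At P = 80.2, Q_d = 4041.48.
Ed = (dQ_d/dP)·(P/Q_d) = (-26.911) × (80.2/4041.48) = -0.5340…

-0.53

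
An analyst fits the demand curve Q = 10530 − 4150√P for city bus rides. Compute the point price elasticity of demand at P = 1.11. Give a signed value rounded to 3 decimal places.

-0.355

dQ/dP = −4150/(2√P) = -1969.5. At P = 1.11, Q = 6157.7.
Ed = (dQ/dP)·(P/Q) = (-1969.5) × (1.11/6157.7) = -0.35502…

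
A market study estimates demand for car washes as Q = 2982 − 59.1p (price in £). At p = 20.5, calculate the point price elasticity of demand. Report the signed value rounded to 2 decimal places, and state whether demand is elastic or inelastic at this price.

-0.68; inelastic

dQ/dp = −59.1. At p = 20.5, Q = 2982 − 59.1(20.5) = 1770.45.
Ed = (dQ/dp)·(p/Q) = −59.1 × (20.5/1770.45) = -0.6843…
|Ed| = 0.68 < 1, so demand is inelastic.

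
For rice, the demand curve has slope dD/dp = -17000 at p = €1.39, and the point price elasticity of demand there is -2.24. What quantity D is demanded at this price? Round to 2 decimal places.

10549.11

Ed = (dD/dp)·(p/D) ⇒ D = (dD/dp)·p/Ed = (-17000)·1.39/(-2.24) = 10549.1071…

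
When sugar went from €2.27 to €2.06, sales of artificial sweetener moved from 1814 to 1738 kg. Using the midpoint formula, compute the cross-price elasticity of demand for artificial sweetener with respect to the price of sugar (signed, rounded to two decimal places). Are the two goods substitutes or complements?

0.44; substitutes

%ΔQ_{artificial sweetener} = (1738 − 1814)/avg = -76/1776 = -0.042792…
%ΔP_{sugar} = (2.06 − 2.27)/avg = -0.21/2.165 = -0.096997…
E_cross = (-76/1776) / (-0.21/2.165) = 0.4411…
E_cross > 0 ⇒ the goods are substitutes.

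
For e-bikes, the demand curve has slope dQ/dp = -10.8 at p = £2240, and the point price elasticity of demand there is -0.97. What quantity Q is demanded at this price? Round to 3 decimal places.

Ed = (dQ/dp)·(p/Q) ⇒ Q = (dQ/dp)·p/Ed = (-10.8)·2240/(-0.97) = 24940.20618…

24940.206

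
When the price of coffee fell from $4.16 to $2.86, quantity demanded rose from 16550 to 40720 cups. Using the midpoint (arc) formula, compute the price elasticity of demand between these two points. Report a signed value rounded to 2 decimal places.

-2.28

%ΔQ = (40720 − 16550) / [(16550 + 40720)/2] = 24170/28635 = 0.844071…
%ΔP = (2.86 − 4.16) / [(4.16 + 2.86)/2] = -1.3/3.51 = -0.370370…
Arc Ed = %ΔQ / %ΔP = (24170/28635) / (-1.3/3.51) = -2.2789…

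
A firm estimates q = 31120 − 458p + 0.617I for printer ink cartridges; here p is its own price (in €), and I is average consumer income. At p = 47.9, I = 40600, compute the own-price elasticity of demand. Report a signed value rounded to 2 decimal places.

At the given values, q = 31120 − 458(47.9) + 0.617(40600) = 34232.
∂q/∂p = −458.
E = (-458) × (47.9/34232) = -0.6408…

-0.64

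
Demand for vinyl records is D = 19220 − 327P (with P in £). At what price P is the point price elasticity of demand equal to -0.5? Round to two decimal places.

19.59

Ed = −327P/(19220 − 327P). Set this equal to -0.5:
327P = 0.5·(19220 − 327P) ⇒ 327P(1 + 0.5) = 0.5·19220
P = 0.5·19220 / (327·1.5) = 19.5922…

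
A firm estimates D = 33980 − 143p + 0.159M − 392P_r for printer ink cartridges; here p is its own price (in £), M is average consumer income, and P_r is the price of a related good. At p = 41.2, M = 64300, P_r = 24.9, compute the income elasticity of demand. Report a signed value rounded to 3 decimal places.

0.358

At the given values, D = 33980 − 143(41.2) + 0.159(64300) − 392(24.9) = 28551.3.
∂D/∂M = 0.159.
E = (0.159) × (64300/28551.3) = 0.35808…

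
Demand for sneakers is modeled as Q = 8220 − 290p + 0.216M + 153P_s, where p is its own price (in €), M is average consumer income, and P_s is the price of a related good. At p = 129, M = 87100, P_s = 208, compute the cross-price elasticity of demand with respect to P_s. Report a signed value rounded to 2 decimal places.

1.48

At the given values, Q = 8220 − 290(129) + 0.216(87100) + 153(208) = 21447.6.
∂Q/∂P_s = 153.
E = (153) × (208/21447.6) = 1.4838…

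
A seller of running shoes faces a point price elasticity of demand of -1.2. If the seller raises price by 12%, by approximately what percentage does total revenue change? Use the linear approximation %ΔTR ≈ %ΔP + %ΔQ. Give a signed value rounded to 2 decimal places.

-2.40%

%ΔQ ≈ Ed × %ΔP = (-1.2) × (+12%) = -14.4000%
%ΔTR ≈ %ΔP + %ΔQ = (+12%) + (-14.4000%) = -2.4000%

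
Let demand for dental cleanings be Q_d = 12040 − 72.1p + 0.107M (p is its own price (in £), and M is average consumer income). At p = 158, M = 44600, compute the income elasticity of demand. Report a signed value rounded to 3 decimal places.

At the given values, Q_d = 12040 − 72.1(158) + 0.107(44600) = 5420.4.
∂Q_d/∂M = 0.107.
E = (0.107) × (44600/5420.4) = 0.88041…

0.880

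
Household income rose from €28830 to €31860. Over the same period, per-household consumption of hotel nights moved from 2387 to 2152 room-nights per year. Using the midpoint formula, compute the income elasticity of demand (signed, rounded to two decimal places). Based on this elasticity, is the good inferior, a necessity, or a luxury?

%ΔQ = (2152 − 2387)/[( 2387 + 2152)/2] = -235/2269.5 = -0.103547…
%ΔIncome = (31860 − 28830)/[( 28830 + 31860)/2] = 3030/30345 = 0.099851…
E_income = (-235/2269.5) / (3030/30345) = -1.0370…
E_income < 0 ⇒ inferior good.

-1.04; inferior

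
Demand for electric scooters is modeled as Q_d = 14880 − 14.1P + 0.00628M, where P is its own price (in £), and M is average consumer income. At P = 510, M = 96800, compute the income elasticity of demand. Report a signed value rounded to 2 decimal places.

At the given values, Q_d = 14880 − 14.1(510) + 0.00628(96800) = 8296.904.
∂Q_d/∂M = 0.00628.
E = (0.00628) × (96800/8296.904) = 0.0732…

0.07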